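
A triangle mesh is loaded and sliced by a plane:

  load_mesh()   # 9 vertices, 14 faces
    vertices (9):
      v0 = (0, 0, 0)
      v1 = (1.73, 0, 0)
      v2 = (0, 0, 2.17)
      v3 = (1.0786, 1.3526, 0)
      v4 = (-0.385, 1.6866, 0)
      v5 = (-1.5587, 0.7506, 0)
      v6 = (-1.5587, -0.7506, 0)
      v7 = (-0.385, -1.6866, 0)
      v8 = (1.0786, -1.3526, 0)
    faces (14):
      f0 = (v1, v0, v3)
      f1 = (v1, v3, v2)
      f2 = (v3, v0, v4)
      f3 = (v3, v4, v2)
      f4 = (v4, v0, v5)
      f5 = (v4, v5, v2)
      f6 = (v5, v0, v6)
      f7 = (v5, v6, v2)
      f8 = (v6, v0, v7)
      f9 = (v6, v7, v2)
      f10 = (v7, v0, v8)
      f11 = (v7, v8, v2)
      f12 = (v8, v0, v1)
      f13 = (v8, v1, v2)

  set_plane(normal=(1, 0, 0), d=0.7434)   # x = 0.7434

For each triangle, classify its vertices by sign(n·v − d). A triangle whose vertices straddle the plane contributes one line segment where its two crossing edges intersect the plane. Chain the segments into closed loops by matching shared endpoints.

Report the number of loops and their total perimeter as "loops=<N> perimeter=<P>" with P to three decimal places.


Straddling triangles (8 of 14):
  (v1,v0,v3) [+-+] → (0.7434, 0, 0)–(0.7434, 0.932248, 0)  len=0.9322
  (v1,v3,v2) [++-] → (0.7434, 0.932248, 0.674378)–(0.7434, 0, 1.23753)  len=1.0891
  (v3,v0,v4) [+--] → (0.7434, 0.932248, 0)–(0.7434, 1.42909, 0)  len=0.4968
  (v3,v4,v2) [+--] → (0.7434, 1.42909, 0)–(0.7434, 0.932248, 0.674378)  len=0.8376
  (v7,v0,v8) [--+] → (0.7434, -0.932248, 0)–(0.7434, -1.42909, 0)  len=0.4968
  (v7,v8,v2) [-+-] → (0.7434, -1.42909, 0)–(0.7434, -0.932248, 0.674378)  len=0.8376
  (v8,v0,v1) [+-+] → (0.7434, -0.932248, 0)–(0.7434, 0, 0)  len=0.9322
  (v8,v1,v2) [++-] → (0.7434, 0, 1.23753)–(0.7434, -0.932248, 0.674378)  len=1.0891

Chained into 1 loop(s):
  loop 1: 8 segments, perimeter = 6.7117
Total perimeter = 6.712

loops=1 perimeter=6.712


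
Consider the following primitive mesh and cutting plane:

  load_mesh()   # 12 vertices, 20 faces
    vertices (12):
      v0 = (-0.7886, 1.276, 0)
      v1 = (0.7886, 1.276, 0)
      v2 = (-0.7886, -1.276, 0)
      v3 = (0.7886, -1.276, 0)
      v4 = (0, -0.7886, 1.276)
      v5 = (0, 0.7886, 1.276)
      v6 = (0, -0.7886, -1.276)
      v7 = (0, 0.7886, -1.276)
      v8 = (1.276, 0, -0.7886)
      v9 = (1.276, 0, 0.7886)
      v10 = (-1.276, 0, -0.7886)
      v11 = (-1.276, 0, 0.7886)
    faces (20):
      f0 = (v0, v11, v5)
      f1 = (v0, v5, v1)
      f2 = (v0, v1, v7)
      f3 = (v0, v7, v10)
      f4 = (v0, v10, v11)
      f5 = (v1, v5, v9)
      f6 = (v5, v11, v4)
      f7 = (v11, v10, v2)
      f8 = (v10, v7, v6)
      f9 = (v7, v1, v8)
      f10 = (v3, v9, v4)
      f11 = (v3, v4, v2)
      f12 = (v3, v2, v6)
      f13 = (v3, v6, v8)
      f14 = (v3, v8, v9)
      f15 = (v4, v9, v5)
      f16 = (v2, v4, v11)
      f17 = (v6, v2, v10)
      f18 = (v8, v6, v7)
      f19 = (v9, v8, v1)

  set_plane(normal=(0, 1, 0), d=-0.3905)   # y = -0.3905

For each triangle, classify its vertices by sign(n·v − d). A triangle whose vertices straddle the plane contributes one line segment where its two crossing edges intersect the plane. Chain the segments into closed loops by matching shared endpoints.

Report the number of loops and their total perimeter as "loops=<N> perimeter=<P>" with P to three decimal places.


loops=1 perimeter=7.678

Straddling triangles (10 of 20):
  (v5,v11,v4) [++-] → (-0.644149, -0.3905, 1.02995)–(0, -0.3905, 1.276)  len=0.6895
  (v11,v10,v2) [++-] → (-1.12684, -0.3905, -0.547261)–(-1.12684, -0.3905, 0.547261)  len=1.0945
  (v10,v7,v6) [++-] → (0, -0.3905, -1.276)–(-0.644149, -0.3905, -1.02995)  len=0.6895
  (v3,v9,v4) [-+-] → (1.12684, -0.3905, 0.547261)–(0.644149, -0.3905, 1.02995)  len=0.6826
  (v3,v6,v8) [--+] → (0.644149, -0.3905, -1.02995)–(1.12684, -0.3905, -0.547261)  len=0.6826
  (v3,v8,v9) [-++] → (1.12684, -0.3905, -0.547261)–(1.12684, -0.3905, 0.547261)  len=1.0945
  (v4,v9,v5) [-++] → (0.644149, -0.3905, 1.02995)–(0, -0.3905, 1.276)  len=0.6895
  (v2,v4,v11) [--+] → (-0.644149, -0.3905, 1.02995)–(-1.12684, -0.3905, 0.547261)  len=0.6826
  (v6,v2,v10) [--+] → (-1.12684, -0.3905, -0.547261)–(-0.644149, -0.3905, -1.02995)  len=0.6826
  (v8,v6,v7) [+-+] → (0.644149, -0.3905, -1.02995)–(0, -0.3905, -1.276)  len=0.6895

Chained into 1 loop(s):
  loop 1: 10 segments, perimeter = 7.6777
Total perimeter = 7.678


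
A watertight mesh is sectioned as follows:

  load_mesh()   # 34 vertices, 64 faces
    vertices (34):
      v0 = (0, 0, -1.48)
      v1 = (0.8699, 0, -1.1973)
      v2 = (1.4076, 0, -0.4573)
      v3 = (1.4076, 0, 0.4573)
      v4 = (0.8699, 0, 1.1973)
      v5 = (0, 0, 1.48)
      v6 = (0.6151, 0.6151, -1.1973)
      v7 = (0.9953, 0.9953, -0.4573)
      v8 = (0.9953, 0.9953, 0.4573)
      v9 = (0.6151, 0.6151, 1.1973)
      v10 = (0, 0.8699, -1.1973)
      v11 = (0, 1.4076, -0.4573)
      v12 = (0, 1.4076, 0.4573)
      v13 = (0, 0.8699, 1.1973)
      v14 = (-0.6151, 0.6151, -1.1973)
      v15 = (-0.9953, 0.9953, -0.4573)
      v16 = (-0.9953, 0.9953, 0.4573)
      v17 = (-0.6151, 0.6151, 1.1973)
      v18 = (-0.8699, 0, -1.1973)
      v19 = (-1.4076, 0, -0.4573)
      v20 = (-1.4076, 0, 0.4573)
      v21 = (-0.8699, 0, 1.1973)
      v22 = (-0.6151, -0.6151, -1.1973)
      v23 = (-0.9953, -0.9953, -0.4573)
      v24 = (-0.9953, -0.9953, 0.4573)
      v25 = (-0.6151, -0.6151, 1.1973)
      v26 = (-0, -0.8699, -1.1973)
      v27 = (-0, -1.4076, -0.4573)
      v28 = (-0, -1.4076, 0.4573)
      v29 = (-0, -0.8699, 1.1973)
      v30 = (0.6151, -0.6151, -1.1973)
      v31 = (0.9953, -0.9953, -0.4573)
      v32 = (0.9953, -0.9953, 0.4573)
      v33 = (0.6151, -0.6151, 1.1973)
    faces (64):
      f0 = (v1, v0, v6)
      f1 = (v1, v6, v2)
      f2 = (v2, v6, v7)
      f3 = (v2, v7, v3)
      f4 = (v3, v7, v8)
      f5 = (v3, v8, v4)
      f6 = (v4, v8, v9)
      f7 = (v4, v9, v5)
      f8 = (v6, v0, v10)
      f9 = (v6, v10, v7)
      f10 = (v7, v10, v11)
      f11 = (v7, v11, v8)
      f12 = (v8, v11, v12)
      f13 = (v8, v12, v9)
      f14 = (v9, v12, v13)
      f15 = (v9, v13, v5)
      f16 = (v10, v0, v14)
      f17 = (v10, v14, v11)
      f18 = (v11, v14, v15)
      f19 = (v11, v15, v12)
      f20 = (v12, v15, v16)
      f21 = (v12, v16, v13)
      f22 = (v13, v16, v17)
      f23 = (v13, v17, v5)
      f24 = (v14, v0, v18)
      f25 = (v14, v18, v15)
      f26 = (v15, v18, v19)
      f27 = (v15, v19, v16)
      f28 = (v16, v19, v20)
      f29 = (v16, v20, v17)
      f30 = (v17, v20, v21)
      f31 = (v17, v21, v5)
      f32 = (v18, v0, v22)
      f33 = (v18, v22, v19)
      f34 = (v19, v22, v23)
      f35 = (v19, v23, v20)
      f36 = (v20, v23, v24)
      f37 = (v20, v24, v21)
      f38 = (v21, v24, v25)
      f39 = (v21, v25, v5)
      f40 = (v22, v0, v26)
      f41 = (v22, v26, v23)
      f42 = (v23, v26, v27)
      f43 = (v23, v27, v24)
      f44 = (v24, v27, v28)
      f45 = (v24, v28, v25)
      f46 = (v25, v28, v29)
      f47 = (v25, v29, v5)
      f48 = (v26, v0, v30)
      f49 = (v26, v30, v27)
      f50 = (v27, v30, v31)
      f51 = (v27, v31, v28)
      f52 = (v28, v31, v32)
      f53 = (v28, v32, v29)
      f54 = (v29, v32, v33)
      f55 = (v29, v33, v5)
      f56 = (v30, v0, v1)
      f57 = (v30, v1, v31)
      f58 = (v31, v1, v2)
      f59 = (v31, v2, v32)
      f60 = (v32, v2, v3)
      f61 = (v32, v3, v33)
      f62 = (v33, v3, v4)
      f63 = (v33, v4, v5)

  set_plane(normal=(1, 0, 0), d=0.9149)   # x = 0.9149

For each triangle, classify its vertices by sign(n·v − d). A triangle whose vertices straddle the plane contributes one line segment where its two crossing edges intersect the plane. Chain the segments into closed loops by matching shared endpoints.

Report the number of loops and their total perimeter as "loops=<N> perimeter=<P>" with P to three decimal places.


loops=1 perimeter=6.815

Straddling triangles (18 of 64):
  (v1,v6,v2) [--+] → (0.9149, 0.38241, -0.917361)–(0.9149, 0, -1.13537)  len=0.4402
  (v2,v6,v7) [+-+] → (0.9149, 0.38241, -0.917361)–(0.9149, 0.9149, -0.613786)  len=0.6129
  (v3,v8,v4) [++-] → (0.9149, 0.357165, 0.93175)–(0.9149, 0, 1.13537)  len=0.4111
  (v4,v8,v9) [-+-] → (0.9149, 0.357165, 0.93175)–(0.9149, 0.9149, 0.613786)  len=0.6420
  (v6,v10,v7) [--+] → (0.9149, 0.98517, -0.517077)–(0.9149, 0.9149, -0.613786)  len=0.1195
  (v7,v10,v11) [+--] → (0.9149, 0.98517, -0.517077)–(0.9149, 1.02861, -0.4573)  len=0.0739
  (v7,v11,v8) [+-+] → (0.9149, 1.02861, -0.4573)–(0.9149, 1.02861, 0.383419)  len=0.8407
  (v8,v11,v12) [+--] → (0.9149, 1.02861, 0.383419)–(0.9149, 1.02861, 0.4573)  len=0.0739
  (v8,v12,v9) [+--] → (0.9149, 1.02861, 0.4573)–(0.9149, 0.9149, 0.613786)  len=0.1934
  (v27,v30,v31) [--+] → (0.9149, -0.9149, -0.613786)–(0.9149, -1.02861, -0.4573)  len=0.1934
  (v27,v31,v28) [-+-] → (0.9149, -1.02861, -0.4573)–(0.9149, -1.02861, -0.383419)  len=0.0739
  (v28,v31,v32) [-++] → (0.9149, -1.02861, -0.383419)–(0.9149, -1.02861, 0.4573)  len=0.8407
  (v28,v32,v29) [-+-] → (0.9149, -1.02861, 0.4573)–(0.9149, -0.98517, 0.517077)  len=0.0739
  (v29,v32,v33) [-+-] → (0.9149, -0.98517, 0.517077)–(0.9149, -0.9149, 0.613786)  len=0.1195
  (v30,v1,v31) [--+] → (0.9149, -0.357165, -0.93175)–(0.9149, -0.9149, -0.613786)  len=0.6420
  (v31,v1,v2) [+-+] → (0.9149, -0.357165, -0.93175)–(0.9149, 0, -1.13537)  len=0.4111
  (v32,v3,v33) [++-] → (0.9149, -0.38241, 0.917361)–(0.9149, -0.9149, 0.613786)  len=0.6129
  (v33,v3,v4) [-+-] → (0.9149, -0.38241, 0.917361)–(0.9149, 0, 1.13537)  len=0.4402

Chained into 1 loop(s):
  loop 1: 18 segments, perimeter = 6.8155
Total perimeter = 6.815


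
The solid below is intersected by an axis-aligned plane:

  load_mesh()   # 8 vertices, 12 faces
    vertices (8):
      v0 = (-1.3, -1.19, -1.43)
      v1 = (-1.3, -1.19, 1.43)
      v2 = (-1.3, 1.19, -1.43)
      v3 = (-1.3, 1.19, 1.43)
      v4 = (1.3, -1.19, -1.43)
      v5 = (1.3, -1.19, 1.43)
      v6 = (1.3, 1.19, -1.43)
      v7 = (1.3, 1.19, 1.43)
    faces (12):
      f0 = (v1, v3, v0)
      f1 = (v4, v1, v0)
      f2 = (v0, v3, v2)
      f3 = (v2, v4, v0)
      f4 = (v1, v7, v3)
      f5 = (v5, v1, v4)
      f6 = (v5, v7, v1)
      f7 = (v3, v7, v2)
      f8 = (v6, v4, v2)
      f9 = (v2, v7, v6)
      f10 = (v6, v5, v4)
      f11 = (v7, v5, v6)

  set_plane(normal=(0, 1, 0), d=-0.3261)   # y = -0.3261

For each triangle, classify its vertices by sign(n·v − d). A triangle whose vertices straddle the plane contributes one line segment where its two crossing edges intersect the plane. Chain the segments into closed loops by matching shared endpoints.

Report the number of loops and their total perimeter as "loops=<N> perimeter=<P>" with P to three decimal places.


Straddling triangles (8 of 12):
  (v1,v3,v0) [-+-] → (-1.3, -0.3261, 1.43)–(-1.3, -0.3261, -0.391868)  len=1.8219
  (v0,v3,v2) [-++] → (-1.3, -0.3261, -0.391868)–(-1.3, -0.3261, -1.43)  len=1.0381
  (v2,v4,v0) [+--] → (0.356244, -0.3261, -1.43)–(-1.3, -0.3261, -1.43)  len=1.6562
  (v1,v7,v3) [-++] → (-0.356244, -0.3261, 1.43)–(-1.3, -0.3261, 1.43)  len=0.9438
  (v5,v7,v1) [-+-] → (1.3, -0.3261, 1.43)–(-0.356244, -0.3261, 1.43)  len=1.6562
  (v6,v4,v2) [+-+] → (1.3, -0.3261, -1.43)–(0.356244, -0.3261, -1.43)  len=0.9438
  (v6,v5,v4) [+--] → (1.3, -0.3261, 0.391868)–(1.3, -0.3261, -1.43)  len=1.8219
  (v7,v5,v6) [+-+] → (1.3, -0.3261, 1.43)–(1.3, -0.3261, 0.391868)  len=1.0381

Chained into 1 loop(s):
  loop 1: 8 segments, perimeter = 10.9200
Total perimeter = 10.920

loops=1 perimeter=10.920


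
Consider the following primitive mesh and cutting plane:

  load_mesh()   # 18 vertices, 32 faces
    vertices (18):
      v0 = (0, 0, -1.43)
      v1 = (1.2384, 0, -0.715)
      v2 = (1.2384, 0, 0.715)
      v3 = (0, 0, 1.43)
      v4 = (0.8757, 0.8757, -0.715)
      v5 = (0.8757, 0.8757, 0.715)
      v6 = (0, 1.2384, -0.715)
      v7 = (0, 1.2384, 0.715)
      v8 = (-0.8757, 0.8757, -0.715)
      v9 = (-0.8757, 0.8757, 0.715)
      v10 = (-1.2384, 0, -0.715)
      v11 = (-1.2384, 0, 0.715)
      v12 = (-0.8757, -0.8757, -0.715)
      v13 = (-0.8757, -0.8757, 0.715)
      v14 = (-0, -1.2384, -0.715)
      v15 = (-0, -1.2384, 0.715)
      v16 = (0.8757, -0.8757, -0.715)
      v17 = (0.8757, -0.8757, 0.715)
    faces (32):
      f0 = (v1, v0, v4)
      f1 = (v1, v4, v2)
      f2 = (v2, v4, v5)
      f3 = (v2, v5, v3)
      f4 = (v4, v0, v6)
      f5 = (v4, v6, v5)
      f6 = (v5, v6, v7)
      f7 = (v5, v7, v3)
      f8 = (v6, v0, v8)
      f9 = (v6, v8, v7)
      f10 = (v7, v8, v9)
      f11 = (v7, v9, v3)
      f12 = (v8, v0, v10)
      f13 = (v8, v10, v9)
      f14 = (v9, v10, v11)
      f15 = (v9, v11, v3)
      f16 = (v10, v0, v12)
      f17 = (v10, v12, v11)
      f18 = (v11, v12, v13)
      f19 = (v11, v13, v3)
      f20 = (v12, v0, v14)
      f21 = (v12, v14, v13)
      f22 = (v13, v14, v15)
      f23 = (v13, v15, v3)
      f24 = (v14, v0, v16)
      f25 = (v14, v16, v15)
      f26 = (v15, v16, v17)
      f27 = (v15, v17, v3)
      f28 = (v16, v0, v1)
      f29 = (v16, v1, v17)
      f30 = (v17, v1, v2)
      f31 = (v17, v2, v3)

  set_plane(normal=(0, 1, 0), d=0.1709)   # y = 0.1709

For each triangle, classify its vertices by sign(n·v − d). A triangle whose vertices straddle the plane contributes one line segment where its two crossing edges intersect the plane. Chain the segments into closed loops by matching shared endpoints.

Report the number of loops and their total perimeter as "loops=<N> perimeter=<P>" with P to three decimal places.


Straddling triangles (12 of 32):
  (v1,v0,v4) [--+] → (0.1709, 0.1709, -1.29046)–(1.16762, 0.1709, -0.715)  len=1.1509
  (v1,v4,v2) [-+-] → (1.16762, 0.1709, -0.715)–(1.16762, 0.1709, 0.435924)  len=1.1509
  (v2,v4,v5) [-++] → (1.16762, 0.1709, 0.435924)–(1.16762, 0.1709, 0.715)  len=0.2791
  (v2,v5,v3) [-+-] → (1.16762, 0.1709, 0.715)–(0.1709, 0.1709, 1.29046)  len=1.1509
  (v4,v0,v6) [+-+] → (0.1709, 0.1709, -1.29046)–(0, 0.1709, -1.33133)  len=0.1757
  (v5,v7,v3) [++-] → (0, 0.1709, 1.33133)–(0.1709, 0.1709, 1.29046)  len=0.1757
  (v6,v0,v8) [+-+] → (0, 0.1709, -1.33133)–(-0.1709, 0.1709, -1.29046)  len=0.1757
  (v7,v9,v3) [++-] → (-0.1709, 0.1709, 1.29046)–(0, 0.1709, 1.33133)  len=0.1757
  (v8,v0,v10) [+--] → (-0.1709, 0.1709, -1.29046)–(-1.16762, 0.1709, -0.715)  len=1.1509
  (v8,v10,v9) [+-+] → (-1.16762, 0.1709, -0.715)–(-1.16762, 0.1709, -0.435924)  len=0.2791
  (v9,v10,v11) [+--] → (-1.16762, 0.1709, -0.435924)–(-1.16762, 0.1709, 0.715)  len=1.1509
  (v9,v11,v3) [+--] → (-1.16762, 0.1709, 0.715)–(-0.1709, 0.1709, 1.29046)  len=1.1509

Chained into 1 loop(s):
  loop 1: 12 segments, perimeter = 8.1665
Total perimeter = 8.167

loops=1 perimeter=8.167


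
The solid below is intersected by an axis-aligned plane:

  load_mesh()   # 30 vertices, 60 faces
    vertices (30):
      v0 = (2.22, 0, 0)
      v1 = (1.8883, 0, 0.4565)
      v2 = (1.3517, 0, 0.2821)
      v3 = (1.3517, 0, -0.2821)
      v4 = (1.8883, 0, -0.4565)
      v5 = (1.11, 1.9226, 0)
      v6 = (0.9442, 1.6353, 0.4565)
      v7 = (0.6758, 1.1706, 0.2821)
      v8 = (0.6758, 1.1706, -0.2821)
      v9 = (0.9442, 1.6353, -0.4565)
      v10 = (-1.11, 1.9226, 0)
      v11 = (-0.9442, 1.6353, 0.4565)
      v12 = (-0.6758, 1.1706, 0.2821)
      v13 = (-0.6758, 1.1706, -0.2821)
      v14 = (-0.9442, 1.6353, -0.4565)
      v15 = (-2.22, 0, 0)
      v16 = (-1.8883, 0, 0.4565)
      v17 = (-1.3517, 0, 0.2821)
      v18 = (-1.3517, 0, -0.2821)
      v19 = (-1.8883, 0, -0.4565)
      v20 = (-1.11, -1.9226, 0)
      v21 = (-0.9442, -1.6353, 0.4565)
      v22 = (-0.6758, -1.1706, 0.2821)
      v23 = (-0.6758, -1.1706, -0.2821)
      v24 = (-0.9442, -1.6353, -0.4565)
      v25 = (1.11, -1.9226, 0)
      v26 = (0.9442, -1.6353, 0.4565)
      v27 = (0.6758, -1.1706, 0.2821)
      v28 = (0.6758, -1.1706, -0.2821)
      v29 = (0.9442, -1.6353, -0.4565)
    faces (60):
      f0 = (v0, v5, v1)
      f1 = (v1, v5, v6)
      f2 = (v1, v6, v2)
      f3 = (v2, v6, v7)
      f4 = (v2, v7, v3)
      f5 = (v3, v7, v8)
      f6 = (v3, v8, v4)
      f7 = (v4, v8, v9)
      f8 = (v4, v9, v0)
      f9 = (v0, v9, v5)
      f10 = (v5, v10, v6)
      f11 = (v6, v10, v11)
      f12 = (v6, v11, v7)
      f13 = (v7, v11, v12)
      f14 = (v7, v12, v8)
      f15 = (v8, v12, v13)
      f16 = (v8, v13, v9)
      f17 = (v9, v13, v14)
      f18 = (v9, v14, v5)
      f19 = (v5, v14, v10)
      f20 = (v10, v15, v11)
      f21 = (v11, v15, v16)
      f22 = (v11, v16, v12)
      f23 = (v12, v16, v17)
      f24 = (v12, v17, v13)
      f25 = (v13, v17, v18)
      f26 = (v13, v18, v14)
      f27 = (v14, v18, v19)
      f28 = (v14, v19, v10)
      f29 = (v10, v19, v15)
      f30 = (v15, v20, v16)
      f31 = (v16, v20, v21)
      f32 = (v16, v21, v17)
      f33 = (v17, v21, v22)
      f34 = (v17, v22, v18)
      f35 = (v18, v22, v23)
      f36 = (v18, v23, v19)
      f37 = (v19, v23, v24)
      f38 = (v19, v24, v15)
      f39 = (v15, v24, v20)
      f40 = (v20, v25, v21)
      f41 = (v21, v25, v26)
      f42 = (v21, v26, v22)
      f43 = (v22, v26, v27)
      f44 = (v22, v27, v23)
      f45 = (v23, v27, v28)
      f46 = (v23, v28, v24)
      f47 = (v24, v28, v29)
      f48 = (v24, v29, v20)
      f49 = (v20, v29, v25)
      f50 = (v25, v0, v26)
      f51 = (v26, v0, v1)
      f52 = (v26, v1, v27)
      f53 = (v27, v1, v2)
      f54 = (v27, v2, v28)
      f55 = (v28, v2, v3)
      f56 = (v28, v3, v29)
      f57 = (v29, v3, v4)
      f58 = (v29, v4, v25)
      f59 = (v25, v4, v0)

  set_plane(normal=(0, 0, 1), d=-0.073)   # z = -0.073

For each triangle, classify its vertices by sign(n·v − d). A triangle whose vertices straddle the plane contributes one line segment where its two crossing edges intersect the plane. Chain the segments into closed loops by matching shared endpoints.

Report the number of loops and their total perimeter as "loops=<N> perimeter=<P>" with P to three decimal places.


loops=2 perimeter=21.112

Straddling triangles (24 of 60):
  (v2,v7,v3) [++-] → (1.1012, 0.43384, -0.073)–(1.3517, 0, -0.073)  len=0.5010
  (v3,v7,v8) [-+-] → (1.1012, 0.43384, -0.073)–(0.6758, 1.1706, -0.073)  len=0.8508
  (v4,v9,v0) [--+] → (2.01598, 0.261505, -0.073)–(2.16696, 0, -0.073)  len=0.3020
  (v0,v9,v5) [+-+] → (2.01598, 0.261505, -0.073)–(1.08349, 1.87666, -0.073)  len=1.8650
  (v7,v12,v8) [++-] → (0.174879, 1.1706, -0.073)–(0.6758, 1.1706, -0.073)  len=0.5009
  (v8,v12,v13) [-+-] → (0.174879, 1.1706, -0.073)–(-0.6758, 1.1706, -0.073)  len=0.8507
  (v9,v14,v5) [--+] → (0.781508, 1.87666, -0.073)–(1.08349, 1.87666, -0.073)  len=0.3020
  (v5,v14,v10) [+-+] → (0.781508, 1.87666, -0.073)–(-1.08349, 1.87666, -0.073)  len=1.8650
  (v12,v17,v13) [++-] → (-0.926298, 0.73676, -0.073)–(-0.6758, 1.1706, -0.073)  len=0.5010
  (v13,v17,v18) [-+-] → (-0.926298, 0.73676, -0.073)–(-1.3517, 0, -0.073)  len=0.8508
  (v14,v19,v10) [--+] → (-1.23446, 1.61515, -0.073)–(-1.08349, 1.87666, -0.073)  len=0.3020
  (v10,v19,v15) [+-+] → (-1.23446, 1.61515, -0.073)–(-2.16696, 0, -0.073)  len=1.8650
  (v17,v22,v18) [++-] → (-1.1012, -0.43384, -0.073)–(-1.3517, 0, -0.073)  len=0.5010
  (v18,v22,v23) [-+-] → (-1.1012, -0.43384, -0.073)–(-0.6758, -1.1706, -0.073)  len=0.8508
  (v19,v24,v15) [--+] → (-2.01598, -0.261505, -0.073)–(-2.16696, 0, -0.073)  len=0.3020
  (v15,v24,v20) [+-+] → (-2.01598, -0.261505, -0.073)–(-1.08349, -1.87666, -0.073)  len=1.8650
  (v22,v27,v23) [++-] → (-0.174879, -1.1706, -0.073)–(-0.6758, -1.1706, -0.073)  len=0.5009
  (v23,v27,v28) [-+-] → (-0.174879, -1.1706, -0.073)–(0.6758, -1.1706, -0.073)  len=0.8507
  (v24,v29,v20) [--+] → (-0.781508, -1.87666, -0.073)–(-1.08349, -1.87666, -0.073)  len=0.3020
  (v20,v29,v25) [+-+] → (-0.781508, -1.87666, -0.073)–(1.08349, -1.87666, -0.073)  len=1.8650
  (v27,v2,v28) [++-] → (0.926298, -0.73676, -0.073)–(0.6758, -1.1706, -0.073)  len=0.5010
  (v28,v2,v3) [-+-] → (0.926298, -0.73676, -0.073)–(1.3517, 0, -0.073)  len=0.8508
  (v29,v4,v25) [--+] → (1.23446, -1.61515, -0.073)–(1.08349, -1.87666, -0.073)  len=0.3020
  (v25,v4,v0) [+-+] → (1.23446, -1.61515, -0.073)–(2.16696, 0, -0.073)  len=1.8650

Chained into 2 loop(s):
  loop 1: 12 segments, perimeter = 8.1101
  loop 2: 12 segments, perimeter = 13.0018
Total perimeter = 21.112


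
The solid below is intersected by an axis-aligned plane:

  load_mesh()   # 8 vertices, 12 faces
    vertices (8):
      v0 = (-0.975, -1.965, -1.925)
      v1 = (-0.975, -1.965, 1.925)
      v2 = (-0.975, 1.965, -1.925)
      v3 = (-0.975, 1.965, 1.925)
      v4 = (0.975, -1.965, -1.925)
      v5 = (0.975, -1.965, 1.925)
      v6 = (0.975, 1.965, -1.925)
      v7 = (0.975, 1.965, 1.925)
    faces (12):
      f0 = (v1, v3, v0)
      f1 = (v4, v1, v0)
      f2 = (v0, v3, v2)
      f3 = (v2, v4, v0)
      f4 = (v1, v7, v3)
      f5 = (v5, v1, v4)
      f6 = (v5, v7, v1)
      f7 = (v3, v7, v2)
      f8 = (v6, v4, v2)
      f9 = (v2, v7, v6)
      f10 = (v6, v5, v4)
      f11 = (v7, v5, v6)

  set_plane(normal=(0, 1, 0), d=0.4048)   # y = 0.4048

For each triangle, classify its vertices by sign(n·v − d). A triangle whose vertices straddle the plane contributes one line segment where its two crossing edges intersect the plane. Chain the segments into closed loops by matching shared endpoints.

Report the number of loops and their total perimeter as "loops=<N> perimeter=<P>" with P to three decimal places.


Straddling triangles (8 of 12):
  (v1,v3,v0) [-+-] → (-0.975, 0.4048, 1.925)–(-0.975, 0.4048, 0.39656)  len=1.5284
  (v0,v3,v2) [-++] → (-0.975, 0.4048, 0.39656)–(-0.975, 0.4048, -1.925)  len=2.3216
  (v2,v4,v0) [+--] → (-0.200855, 0.4048, -1.925)–(-0.975, 0.4048, -1.925)  len=0.7741
  (v1,v7,v3) [-++] → (0.200855, 0.4048, 1.925)–(-0.975, 0.4048, 1.925)  len=1.1759
  (v5,v7,v1) [-+-] → (0.975, 0.4048, 1.925)–(0.200855, 0.4048, 1.925)  len=0.7741
  (v6,v4,v2) [+-+] → (0.975, 0.4048, -1.925)–(-0.200855, 0.4048, -1.925)  len=1.1759
  (v6,v5,v4) [+--] → (0.975, 0.4048, -0.39656)–(0.975, 0.4048, -1.925)  len=1.5284
  (v7,v5,v6) [+-+] → (0.975, 0.4048, 1.925)–(0.975, 0.4048, -0.39656)  len=2.3216

Chained into 1 loop(s):
  loop 1: 8 segments, perimeter = 11.6000
Total perimeter = 11.600

loops=1 perimeter=11.600


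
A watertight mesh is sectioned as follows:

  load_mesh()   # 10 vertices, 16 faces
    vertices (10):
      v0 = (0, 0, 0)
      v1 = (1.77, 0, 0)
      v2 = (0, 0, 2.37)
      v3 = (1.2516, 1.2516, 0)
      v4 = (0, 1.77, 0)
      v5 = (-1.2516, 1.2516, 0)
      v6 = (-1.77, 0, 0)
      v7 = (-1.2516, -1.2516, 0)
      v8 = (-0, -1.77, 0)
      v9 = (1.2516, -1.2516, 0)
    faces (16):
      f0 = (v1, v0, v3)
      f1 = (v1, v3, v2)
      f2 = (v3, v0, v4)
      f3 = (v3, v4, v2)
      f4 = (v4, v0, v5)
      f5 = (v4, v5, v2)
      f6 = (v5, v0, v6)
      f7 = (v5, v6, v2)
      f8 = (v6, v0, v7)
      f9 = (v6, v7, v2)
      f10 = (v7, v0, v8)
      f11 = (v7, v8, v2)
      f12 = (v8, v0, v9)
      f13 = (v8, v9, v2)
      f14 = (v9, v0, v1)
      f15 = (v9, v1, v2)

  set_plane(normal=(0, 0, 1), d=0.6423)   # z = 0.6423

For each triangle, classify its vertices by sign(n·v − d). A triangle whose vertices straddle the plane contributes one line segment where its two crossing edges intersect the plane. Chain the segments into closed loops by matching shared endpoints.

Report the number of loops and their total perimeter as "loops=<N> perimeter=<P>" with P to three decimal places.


loops=1 perimeter=7.901

Straddling triangles (8 of 16):
  (v1,v3,v2) [--+] → (0.912401, 0.912401, 0.6423)–(1.29031, 0, 0.6423)  len=0.9876
  (v3,v4,v2) [--+] → (0, 1.29031, 0.6423)–(0.912401, 0.912401, 0.6423)  len=0.9876
  (v4,v5,v2) [--+] → (-0.912401, 0.912401, 0.6423)–(0, 1.29031, 0.6423)  len=0.9876
  (v5,v6,v2) [--+] → (-1.29031, 0, 0.6423)–(-0.912401, 0.912401, 0.6423)  len=0.9876
  (v6,v7,v2) [--+] → (-0.912401, -0.912401, 0.6423)–(-1.29031, 0, 0.6423)  len=0.9876
  (v7,v8,v2) [--+] → (0, -1.29031, 0.6423)–(-0.912401, -0.912401, 0.6423)  len=0.9876
  (v8,v9,v2) [--+] → (0.912401, -0.912401, 0.6423)–(0, -1.29031, 0.6423)  len=0.9876
  (v9,v1,v2) [--+] → (1.29031, 0, 0.6423)–(0.912401, -0.912401, 0.6423)  len=0.9876

Chained into 1 loop(s):
  loop 1: 8 segments, perimeter = 7.9005
Total perimeter = 7.901


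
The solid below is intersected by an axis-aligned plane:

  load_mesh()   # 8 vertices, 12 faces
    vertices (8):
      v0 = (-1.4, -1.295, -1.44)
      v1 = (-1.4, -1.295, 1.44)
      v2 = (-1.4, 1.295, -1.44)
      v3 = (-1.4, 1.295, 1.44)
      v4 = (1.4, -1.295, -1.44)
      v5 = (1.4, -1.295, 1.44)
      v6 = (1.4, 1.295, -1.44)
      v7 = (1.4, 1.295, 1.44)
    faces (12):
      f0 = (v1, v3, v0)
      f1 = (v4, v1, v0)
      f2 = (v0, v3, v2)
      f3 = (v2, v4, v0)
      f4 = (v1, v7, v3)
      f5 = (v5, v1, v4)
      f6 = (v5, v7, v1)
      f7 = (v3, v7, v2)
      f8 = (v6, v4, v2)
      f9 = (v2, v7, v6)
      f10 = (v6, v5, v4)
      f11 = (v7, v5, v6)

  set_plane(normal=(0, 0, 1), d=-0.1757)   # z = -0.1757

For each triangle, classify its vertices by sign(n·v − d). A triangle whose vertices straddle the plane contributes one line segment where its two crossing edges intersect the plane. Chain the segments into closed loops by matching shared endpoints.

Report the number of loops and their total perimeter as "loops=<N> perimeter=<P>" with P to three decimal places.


loops=1 perimeter=10.780

Straddling triangles (8 of 12):
  (v1,v3,v0) [++-] → (-1.4, -0.158008, -0.1757)–(-1.4, -1.295, -0.1757)  len=1.1370
  (v4,v1,v0) [-+-] → (0.170819, -1.295, -0.1757)–(-1.4, -1.295, -0.1757)  len=1.5708
  (v0,v3,v2) [-+-] → (-1.4, -0.158008, -0.1757)–(-1.4, 1.295, -0.1757)  len=1.4530
  (v5,v1,v4) [++-] → (0.170819, -1.295, -0.1757)–(1.4, -1.295, -0.1757)  len=1.2292
  (v3,v7,v2) [++-] → (-0.170819, 1.295, -0.1757)–(-1.4, 1.295, -0.1757)  len=1.2292
  (v2,v7,v6) [-+-] → (-0.170819, 1.295, -0.1757)–(1.4, 1.295, -0.1757)  len=1.5708
  (v6,v5,v4) [-+-] → (1.4, 0.158008, -0.1757)–(1.4, -1.295, -0.1757)  len=1.4530
  (v7,v5,v6) [++-] → (1.4, 0.158008, -0.1757)–(1.4, 1.295, -0.1757)  len=1.1370

Chained into 1 loop(s):
  loop 1: 8 segments, perimeter = 10.7800
Total perimeter = 10.780


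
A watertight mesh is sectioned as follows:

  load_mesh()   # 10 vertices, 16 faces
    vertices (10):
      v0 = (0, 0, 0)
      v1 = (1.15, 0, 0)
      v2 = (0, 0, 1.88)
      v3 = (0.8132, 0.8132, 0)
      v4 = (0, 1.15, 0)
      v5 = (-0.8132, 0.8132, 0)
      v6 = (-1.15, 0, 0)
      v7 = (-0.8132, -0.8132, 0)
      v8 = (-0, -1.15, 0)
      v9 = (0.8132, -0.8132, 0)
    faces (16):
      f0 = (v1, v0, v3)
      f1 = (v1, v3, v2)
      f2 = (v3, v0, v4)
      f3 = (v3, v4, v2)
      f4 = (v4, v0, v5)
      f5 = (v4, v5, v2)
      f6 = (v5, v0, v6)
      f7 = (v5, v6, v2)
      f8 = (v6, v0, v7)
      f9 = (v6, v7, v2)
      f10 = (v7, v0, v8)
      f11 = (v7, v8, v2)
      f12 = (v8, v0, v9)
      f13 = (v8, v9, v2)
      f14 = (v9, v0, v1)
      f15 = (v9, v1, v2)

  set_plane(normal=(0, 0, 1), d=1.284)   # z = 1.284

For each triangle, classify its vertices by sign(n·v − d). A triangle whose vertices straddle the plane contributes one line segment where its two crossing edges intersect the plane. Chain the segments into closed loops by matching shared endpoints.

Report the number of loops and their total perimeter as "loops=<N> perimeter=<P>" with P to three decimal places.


loops=1 perimeter=2.232

Straddling triangles (8 of 16):
  (v1,v3,v2) [--+] → (0.257802, 0.257802, 1.284)–(0.364574, 0, 1.284)  len=0.2790
  (v3,v4,v2) [--+] → (0, 0.364574, 1.284)–(0.257802, 0.257802, 1.284)  len=0.2790
  (v4,v5,v2) [--+] → (-0.257802, 0.257802, 1.284)–(0, 0.364574, 1.284)  len=0.2790
  (v5,v6,v2) [--+] → (-0.364574, 0, 1.284)–(-0.257802, 0.257802, 1.284)  len=0.2790
  (v6,v7,v2) [--+] → (-0.257802, -0.257802, 1.284)–(-0.364574, 0, 1.284)  len=0.2790
  (v7,v8,v2) [--+] → (0, -0.364574, 1.284)–(-0.257802, -0.257802, 1.284)  len=0.2790
  (v8,v9,v2) [--+] → (0.257802, -0.257802, 1.284)–(0, -0.364574, 1.284)  len=0.2790
  (v9,v1,v2) [--+] → (0.364574, 0, 1.284)–(0.257802, -0.257802, 1.284)  len=0.2790

Chained into 1 loop(s):
  loop 1: 8 segments, perimeter = 2.2323
Total perimeter = 2.232


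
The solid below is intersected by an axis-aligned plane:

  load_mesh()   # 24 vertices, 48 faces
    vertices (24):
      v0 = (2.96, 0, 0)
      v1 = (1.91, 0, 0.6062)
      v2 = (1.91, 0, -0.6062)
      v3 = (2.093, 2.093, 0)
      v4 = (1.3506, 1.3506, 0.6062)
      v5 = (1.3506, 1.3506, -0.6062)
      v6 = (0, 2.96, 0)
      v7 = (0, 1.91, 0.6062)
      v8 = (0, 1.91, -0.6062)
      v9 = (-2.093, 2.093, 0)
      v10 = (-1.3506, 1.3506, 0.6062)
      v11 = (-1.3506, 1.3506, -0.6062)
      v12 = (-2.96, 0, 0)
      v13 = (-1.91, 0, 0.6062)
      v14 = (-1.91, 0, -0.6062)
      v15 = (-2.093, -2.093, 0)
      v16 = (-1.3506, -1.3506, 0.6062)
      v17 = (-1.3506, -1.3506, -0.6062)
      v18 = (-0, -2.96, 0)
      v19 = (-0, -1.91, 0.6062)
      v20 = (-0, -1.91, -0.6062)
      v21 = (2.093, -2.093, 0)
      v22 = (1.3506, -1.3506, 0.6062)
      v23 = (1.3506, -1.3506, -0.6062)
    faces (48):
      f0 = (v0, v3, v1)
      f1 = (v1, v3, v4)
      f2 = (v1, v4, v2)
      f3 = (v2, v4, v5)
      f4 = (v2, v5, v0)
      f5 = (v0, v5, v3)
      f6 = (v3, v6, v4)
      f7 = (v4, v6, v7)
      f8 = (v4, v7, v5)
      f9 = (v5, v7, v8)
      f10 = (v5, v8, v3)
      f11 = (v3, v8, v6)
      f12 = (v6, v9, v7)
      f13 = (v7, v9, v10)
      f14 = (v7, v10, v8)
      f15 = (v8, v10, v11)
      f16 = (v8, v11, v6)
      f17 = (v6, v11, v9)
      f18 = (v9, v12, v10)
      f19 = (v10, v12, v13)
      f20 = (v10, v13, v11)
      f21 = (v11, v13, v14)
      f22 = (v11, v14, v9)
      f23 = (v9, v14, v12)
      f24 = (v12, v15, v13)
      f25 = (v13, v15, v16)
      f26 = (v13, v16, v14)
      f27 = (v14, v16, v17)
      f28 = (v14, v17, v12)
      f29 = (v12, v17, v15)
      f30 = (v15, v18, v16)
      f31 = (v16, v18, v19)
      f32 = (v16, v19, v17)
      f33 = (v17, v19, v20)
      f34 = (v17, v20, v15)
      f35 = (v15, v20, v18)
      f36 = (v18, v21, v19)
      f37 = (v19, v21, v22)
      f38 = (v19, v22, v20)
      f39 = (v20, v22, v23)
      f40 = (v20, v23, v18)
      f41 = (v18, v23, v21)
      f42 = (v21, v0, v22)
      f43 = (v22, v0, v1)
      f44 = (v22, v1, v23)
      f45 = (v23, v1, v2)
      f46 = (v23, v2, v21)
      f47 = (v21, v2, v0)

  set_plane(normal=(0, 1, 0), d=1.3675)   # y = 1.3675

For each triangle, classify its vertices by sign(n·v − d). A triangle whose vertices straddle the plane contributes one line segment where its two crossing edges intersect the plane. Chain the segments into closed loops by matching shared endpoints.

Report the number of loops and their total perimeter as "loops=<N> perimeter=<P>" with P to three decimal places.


loops=2 perimeter=7.401

Straddling triangles (16 of 48):
  (v0,v3,v1) [-+-] → (2.39353, 1.3675, 0)–(2.02957, 1.3675, 0.210128)  len=0.4203
  (v1,v3,v4) [-+-] → (2.02957, 1.3675, 0.210128)–(1.3675, 1.3675, 0.5924)  len=0.7645
  (v0,v5,v3) [--+] → (1.3675, 1.3675, -0.5924)–(2.39353, 1.3675, 0)  len=1.1848
  (v3,v6,v4) [++-] → (1.33642, 1.3675, 0.599834)–(1.3675, 1.3675, 0.5924)  len=0.0320
  (v4,v6,v7) [-++] → (1.33642, 1.3675, 0.599834)–(1.3098, 1.3675, 0.6062)  len=0.0274
  (v4,v7,v5) [-+-] → (1.3098, 1.3675, 0.6062)–(1.3098, 1.3675, -0.569572)  len=1.1758
  (v5,v7,v8) [-++] → (1.3098, 1.3675, -0.569572)–(1.3098, 1.3675, -0.6062)  len=0.0366
  (v5,v8,v3) [-++] → (1.3098, 1.3675, -0.6062)–(1.3675, 1.3675, -0.5924)  len=0.0593
  (v7,v9,v10) [++-] → (-1.3675, 1.3675, 0.5924)–(-1.3098, 1.3675, 0.6062)  len=0.0593
  (v7,v10,v8) [+-+] → (-1.3098, 1.3675, 0.6062)–(-1.3098, 1.3675, 0.569572)  len=0.0366
  (v8,v10,v11) [+--] → (-1.3098, 1.3675, 0.569572)–(-1.3098, 1.3675, -0.6062)  len=1.1758
  (v8,v11,v6) [+-+] → (-1.3098, 1.3675, -0.6062)–(-1.33642, 1.3675, -0.599834)  len=0.0274
  (v6,v11,v9) [+-+] → (-1.33642, 1.3675, -0.599834)–(-1.3675, 1.3675, -0.5924)  len=0.0320
  (v9,v12,v10) [+--] → (-2.39353, 1.3675, 0)–(-1.3675, 1.3675, 0.5924)  len=1.1848
  (v11,v14,v9) [--+] → (-2.02957, 1.3675, -0.210128)–(-1.3675, 1.3675, -0.5924)  len=0.7645
  (v9,v14,v12) [+--] → (-2.02957, 1.3675, -0.210128)–(-2.39353, 1.3675, 0)  len=0.4203

Chained into 2 loop(s):
  loop 1: 8 segments, perimeter = 3.7006
  loop 2: 8 segments, perimeter = 3.7006
Total perimeter = 7.401


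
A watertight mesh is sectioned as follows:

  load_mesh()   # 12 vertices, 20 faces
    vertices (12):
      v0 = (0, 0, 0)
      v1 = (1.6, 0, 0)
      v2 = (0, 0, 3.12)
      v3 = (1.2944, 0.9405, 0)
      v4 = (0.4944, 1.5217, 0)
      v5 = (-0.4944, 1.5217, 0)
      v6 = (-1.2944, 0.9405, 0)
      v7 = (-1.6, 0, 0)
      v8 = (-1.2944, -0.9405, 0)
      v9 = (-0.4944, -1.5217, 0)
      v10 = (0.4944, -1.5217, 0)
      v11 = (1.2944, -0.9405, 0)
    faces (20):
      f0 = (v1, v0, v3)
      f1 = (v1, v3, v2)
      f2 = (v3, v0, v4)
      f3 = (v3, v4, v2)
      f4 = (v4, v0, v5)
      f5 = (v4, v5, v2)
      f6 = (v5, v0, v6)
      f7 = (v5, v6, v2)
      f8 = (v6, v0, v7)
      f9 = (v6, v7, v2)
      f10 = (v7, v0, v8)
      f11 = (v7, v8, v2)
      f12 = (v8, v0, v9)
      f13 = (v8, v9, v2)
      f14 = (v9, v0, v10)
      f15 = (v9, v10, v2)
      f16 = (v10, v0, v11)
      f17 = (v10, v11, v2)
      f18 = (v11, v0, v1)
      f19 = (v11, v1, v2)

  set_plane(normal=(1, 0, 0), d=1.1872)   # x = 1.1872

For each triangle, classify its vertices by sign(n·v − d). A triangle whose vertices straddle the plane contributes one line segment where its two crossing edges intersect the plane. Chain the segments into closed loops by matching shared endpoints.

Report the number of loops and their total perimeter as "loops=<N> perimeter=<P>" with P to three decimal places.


loops=1 perimeter=4.683

Straddling triangles (8 of 20):
  (v1,v0,v3) [+-+] → (1.1872, 0, 0)–(1.1872, 0.862609, 0)  len=0.8626
  (v1,v3,v2) [++-] → (1.1872, 0.862609, 0.258393)–(1.1872, 0, 0.80496)  len=1.0212
  (v3,v0,v4) [+--] → (1.1872, 0.862609, 0)–(1.1872, 1.01838, 0)  len=0.1558
  (v3,v4,v2) [+--] → (1.1872, 1.01838, 0)–(1.1872, 0.862609, 0.258393)  len=0.3017
  (v10,v0,v11) [--+] → (1.1872, -0.862609, 0)–(1.1872, -1.01838, 0)  len=0.1558
  (v10,v11,v2) [-+-] → (1.1872, -1.01838, 0)–(1.1872, -0.862609, 0.258393)  len=0.3017
  (v11,v0,v1) [+-+] → (1.1872, -0.862609, 0)–(1.1872, 0, 0)  len=0.8626
  (v11,v1,v2) [++-] → (1.1872, 0, 0.80496)–(1.1872, -0.862609, 0.258393)  len=1.0212

Chained into 1 loop(s):
  loop 1: 8 segments, perimeter = 4.6826
Total perimeter = 4.683


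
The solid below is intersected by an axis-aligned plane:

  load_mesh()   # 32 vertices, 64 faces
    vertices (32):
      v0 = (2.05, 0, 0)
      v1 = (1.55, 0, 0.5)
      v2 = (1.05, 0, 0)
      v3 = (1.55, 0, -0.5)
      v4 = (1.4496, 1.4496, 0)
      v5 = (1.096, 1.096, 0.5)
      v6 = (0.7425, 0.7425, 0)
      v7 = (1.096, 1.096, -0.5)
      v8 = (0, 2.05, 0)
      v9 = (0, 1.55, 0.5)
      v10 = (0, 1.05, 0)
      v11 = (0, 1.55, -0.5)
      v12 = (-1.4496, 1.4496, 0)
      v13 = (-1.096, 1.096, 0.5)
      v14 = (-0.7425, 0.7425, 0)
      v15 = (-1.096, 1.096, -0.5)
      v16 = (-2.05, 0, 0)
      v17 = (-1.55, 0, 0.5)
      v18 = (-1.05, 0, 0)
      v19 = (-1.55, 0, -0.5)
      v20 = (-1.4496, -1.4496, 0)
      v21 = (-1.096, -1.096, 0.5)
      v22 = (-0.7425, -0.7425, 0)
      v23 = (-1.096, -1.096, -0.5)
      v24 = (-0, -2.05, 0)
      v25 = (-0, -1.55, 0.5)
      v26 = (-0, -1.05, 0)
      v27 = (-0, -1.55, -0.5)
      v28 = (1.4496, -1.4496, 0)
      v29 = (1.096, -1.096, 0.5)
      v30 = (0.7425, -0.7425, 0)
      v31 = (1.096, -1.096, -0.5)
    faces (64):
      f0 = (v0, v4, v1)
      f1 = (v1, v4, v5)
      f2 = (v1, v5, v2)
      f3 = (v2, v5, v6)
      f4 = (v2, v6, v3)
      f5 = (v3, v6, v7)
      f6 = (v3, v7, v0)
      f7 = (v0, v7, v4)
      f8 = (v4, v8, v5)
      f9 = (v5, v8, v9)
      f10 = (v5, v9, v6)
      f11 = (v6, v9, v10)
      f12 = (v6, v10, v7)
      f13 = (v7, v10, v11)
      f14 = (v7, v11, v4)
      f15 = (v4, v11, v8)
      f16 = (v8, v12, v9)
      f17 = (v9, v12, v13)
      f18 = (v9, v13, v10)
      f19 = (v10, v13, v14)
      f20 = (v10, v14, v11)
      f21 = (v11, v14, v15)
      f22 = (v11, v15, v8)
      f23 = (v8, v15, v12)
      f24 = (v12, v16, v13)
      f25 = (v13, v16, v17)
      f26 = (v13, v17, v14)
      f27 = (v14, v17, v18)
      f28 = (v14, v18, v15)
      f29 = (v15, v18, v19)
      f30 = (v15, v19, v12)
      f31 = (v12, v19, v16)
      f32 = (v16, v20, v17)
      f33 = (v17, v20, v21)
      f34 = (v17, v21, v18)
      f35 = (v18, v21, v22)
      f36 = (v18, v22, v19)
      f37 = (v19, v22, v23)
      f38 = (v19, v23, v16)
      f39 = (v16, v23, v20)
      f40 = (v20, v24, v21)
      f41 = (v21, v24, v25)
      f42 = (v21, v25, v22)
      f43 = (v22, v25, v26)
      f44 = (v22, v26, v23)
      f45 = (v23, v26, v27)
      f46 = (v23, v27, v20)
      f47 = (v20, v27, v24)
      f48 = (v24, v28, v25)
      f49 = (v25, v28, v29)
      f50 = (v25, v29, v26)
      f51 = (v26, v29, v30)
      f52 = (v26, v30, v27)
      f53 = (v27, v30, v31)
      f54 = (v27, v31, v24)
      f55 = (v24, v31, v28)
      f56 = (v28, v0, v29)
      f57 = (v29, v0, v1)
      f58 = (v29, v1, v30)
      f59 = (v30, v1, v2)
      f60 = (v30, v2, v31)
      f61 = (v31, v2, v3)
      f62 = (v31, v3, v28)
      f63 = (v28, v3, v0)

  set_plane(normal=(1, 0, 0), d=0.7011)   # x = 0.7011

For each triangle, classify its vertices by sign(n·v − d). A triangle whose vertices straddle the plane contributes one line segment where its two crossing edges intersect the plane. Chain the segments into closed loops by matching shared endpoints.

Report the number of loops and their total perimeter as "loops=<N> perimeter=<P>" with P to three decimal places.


Straddling triangles (16 of 64):
  (v4,v8,v5) [+-+] → (0.7011, 1.75962, 0)–(0.7011, 1.43974, 0.319845)  len=0.4524
  (v5,v8,v9) [+--] → (0.7011, 1.43974, 0.319845)–(0.7011, 1.25958, 0.5)  len=0.2548
  (v5,v9,v6) [+-+] → (0.7011, 1.25958, 0.5)–(0.7011, 0.787524, 0.0278788)  len=0.6676
  (v6,v9,v10) [+--] → (0.7011, 0.787524, 0.0278788)–(0.7011, 0.759645, 0)  len=0.0394
  (v6,v10,v7) [+-+] → (0.7011, 0.759645, 0)–(0.7011, 1.07943, -0.319845)  len=0.4523
  (v7,v10,v11) [+--] → (0.7011, 1.07943, -0.319845)–(0.7011, 1.25958, -0.5)  len=0.2548
  (v7,v11,v4) [+-+] → (0.7011, 1.25958, -0.5)–(0.7011, 1.50144, -0.258175)  len=0.3420
  (v4,v11,v8) [+--] → (0.7011, 1.50144, -0.258175)–(0.7011, 1.75962, 0)  len=0.3651
  (v24,v28,v25) [-+-] → (0.7011, -1.75962, 0)–(0.7011, -1.50144, 0.258175)  len=0.3651
  (v25,v28,v29) [-++] → (0.7011, -1.50144, 0.258175)–(0.7011, -1.25958, 0.5)  len=0.3420
  (v25,v29,v26) [-+-] → (0.7011, -1.25958, 0.5)–(0.7011, -1.07943, 0.319845)  len=0.2548
  (v26,v29,v30) [-++] → (0.7011, -1.07943, 0.319845)–(0.7011, -0.759645, 0)  len=0.4523
  (v26,v30,v27) [-+-] → (0.7011, -0.759645, 0)–(0.7011, -0.787524, -0.0278788)  len=0.0394
  (v27,v30,v31) [-++] → (0.7011, -0.787524, -0.0278788)–(0.7011, -1.25958, -0.5)  len=0.6676
  (v27,v31,v24) [-+-] → (0.7011, -1.25958, -0.5)–(0.7011, -1.43974, -0.319845)  len=0.2548
  (v24,v31,v28) [-++] → (0.7011, -1.43974, -0.319845)–(0.7011, -1.75962, 0)  len=0.4524

Chained into 2 loop(s):
  loop 1: 8 segments, perimeter = 2.8284
  loop 2: 8 segments, perimeter = 2.8284
Total perimeter = 5.657

loops=2 perimeter=5.657


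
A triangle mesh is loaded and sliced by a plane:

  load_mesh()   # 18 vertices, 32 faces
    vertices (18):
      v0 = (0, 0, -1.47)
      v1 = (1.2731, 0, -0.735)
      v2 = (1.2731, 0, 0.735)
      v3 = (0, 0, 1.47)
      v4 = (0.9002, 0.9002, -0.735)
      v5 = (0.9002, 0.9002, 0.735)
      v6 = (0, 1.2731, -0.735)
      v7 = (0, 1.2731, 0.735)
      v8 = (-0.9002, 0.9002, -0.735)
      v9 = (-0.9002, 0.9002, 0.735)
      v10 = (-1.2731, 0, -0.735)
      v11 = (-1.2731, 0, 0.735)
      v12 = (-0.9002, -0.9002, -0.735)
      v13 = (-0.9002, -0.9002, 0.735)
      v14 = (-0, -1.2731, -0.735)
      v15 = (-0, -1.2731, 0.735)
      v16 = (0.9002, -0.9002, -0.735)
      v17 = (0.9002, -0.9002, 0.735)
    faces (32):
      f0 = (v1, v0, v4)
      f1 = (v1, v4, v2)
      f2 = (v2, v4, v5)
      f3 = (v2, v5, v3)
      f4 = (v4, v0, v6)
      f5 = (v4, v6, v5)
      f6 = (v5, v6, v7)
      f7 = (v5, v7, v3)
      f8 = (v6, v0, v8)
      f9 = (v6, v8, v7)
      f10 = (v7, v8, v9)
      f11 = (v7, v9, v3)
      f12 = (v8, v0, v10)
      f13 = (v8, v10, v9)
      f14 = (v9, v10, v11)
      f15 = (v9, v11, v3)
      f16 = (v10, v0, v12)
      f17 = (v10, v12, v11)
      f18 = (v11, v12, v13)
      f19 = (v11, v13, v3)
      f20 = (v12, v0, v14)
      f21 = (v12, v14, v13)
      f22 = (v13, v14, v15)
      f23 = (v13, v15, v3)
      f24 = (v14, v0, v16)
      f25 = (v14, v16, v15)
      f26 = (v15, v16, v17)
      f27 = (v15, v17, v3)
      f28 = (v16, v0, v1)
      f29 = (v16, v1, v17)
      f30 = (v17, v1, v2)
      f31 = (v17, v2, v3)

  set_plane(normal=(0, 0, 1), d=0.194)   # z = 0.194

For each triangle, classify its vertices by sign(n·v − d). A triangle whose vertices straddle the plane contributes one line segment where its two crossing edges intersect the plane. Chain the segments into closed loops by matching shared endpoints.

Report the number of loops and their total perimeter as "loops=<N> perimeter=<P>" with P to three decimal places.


Straddling triangles (16 of 32):
  (v1,v4,v2) [--+] → (1.13586, 0.331298, 0.194)–(1.2731, 0, 0.194)  len=0.3586
  (v2,v4,v5) [+-+] → (1.13586, 0.331298, 0.194)–(0.9002, 0.9002, 0.194)  len=0.6158
  (v4,v6,v5) [--+] → (0.568902, 1.03744, 0.194)–(0.9002, 0.9002, 0.194)  len=0.3586
  (v5,v6,v7) [+-+] → (0.568902, 1.03744, 0.194)–(0, 1.2731, 0.194)  len=0.6158
  (v6,v8,v7) [--+] → (-0.331298, 1.13586, 0.194)–(0, 1.2731, 0.194)  len=0.3586
  (v7,v8,v9) [+-+] → (-0.331298, 1.13586, 0.194)–(-0.9002, 0.9002, 0.194)  len=0.6158
  (v8,v10,v9) [--+] → (-1.03744, 0.568902, 0.194)–(-0.9002, 0.9002, 0.194)  len=0.3586
  (v9,v10,v11) [+-+] → (-1.03744, 0.568902, 0.194)–(-1.2731, 0, 0.194)  len=0.6158
  (v10,v12,v11) [--+] → (-1.13586, -0.331298, 0.194)–(-1.2731, 0, 0.194)  len=0.3586
  (v11,v12,v13) [+-+] → (-1.13586, -0.331298, 0.194)–(-0.9002, -0.9002, 0.194)  len=0.6158
  (v12,v14,v13) [--+] → (-0.568902, -1.03744, 0.194)–(-0.9002, -0.9002, 0.194)  len=0.3586
  (v13,v14,v15) [+-+] → (-0.568902, -1.03744, 0.194)–(0, -1.2731, 0.194)  len=0.6158
  (v14,v16,v15) [--+] → (0.331298, -1.13586, 0.194)–(0, -1.2731, 0.194)  len=0.3586
  (v15,v16,v17) [+-+] → (0.331298, -1.13586, 0.194)–(0.9002, -0.9002, 0.194)  len=0.6158
  (v16,v1,v17) [--+] → (1.03744, -0.568902, 0.194)–(0.9002, -0.9002, 0.194)  len=0.3586
  (v17,v1,v2) [+-+] → (1.03744, -0.568902, 0.194)–(1.2731, 0, 0.194)  len=0.6158

Chained into 1 loop(s):
  loop 1: 16 segments, perimeter = 7.7950
Total perimeter = 7.795

loops=1 perimeter=7.795
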